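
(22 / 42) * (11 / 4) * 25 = 36.01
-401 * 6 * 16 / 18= -6416 / 3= -2138.67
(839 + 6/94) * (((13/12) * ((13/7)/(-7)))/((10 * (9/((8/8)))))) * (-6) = 16.08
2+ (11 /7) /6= 95 /42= 2.26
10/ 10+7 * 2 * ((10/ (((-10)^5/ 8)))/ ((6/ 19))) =3617/ 3750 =0.96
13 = 13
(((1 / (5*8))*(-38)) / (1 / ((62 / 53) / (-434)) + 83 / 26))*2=247 / 47815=0.01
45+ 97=142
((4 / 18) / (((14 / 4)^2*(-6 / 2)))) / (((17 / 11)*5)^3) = -0.00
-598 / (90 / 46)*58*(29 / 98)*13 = -68196.14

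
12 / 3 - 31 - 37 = -64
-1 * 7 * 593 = -4151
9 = 9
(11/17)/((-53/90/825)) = -816750/901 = -906.49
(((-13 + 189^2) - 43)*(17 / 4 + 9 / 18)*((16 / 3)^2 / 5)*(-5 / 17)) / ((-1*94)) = 21684320 / 7191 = 3015.48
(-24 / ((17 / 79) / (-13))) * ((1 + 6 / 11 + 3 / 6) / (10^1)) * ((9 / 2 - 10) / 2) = -27729 / 34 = -815.56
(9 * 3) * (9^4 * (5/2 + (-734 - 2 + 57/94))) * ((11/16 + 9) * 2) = -472905431055/188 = -2515454420.51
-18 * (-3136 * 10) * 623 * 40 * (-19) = -267269990400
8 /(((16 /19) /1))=19 /2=9.50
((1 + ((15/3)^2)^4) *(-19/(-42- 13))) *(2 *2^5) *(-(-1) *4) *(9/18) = 950002432/55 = 17272771.49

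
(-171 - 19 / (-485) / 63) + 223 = 1588879 / 30555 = 52.00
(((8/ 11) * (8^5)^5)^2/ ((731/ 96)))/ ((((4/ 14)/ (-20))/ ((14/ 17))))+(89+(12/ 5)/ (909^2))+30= -11834588137075074782731337291164101887690371009499424062777/ 2070752454045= -5715114867524331623316643000000000000000000000.00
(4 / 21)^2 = 16 / 441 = 0.04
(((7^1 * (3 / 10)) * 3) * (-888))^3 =-21886209834048 / 125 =-175089678672.38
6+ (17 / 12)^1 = 89 / 12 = 7.42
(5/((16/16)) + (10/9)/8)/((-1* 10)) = -37/72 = -0.51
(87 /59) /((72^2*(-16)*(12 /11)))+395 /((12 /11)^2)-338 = -6.09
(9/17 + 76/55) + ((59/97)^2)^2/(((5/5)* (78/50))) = 6453114494108/3228220231665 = 2.00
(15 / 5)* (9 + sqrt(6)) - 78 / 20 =3* sqrt(6) + 231 / 10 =30.45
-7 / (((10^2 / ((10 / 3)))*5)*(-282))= 7 / 42300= 0.00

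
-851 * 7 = -5957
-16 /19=-0.84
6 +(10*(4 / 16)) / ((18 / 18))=17 / 2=8.50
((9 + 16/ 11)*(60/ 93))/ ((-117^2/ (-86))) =197800/ 4667949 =0.04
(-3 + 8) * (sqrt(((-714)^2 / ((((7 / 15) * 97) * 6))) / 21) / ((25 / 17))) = 289 * sqrt(2910) / 485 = 32.14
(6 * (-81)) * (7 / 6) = -567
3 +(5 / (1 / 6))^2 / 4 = 228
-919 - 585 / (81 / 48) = -3797 / 3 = -1265.67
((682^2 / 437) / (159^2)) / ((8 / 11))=1279091 / 22095594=0.06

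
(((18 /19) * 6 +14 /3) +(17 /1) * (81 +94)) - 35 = 168170 /57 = 2950.35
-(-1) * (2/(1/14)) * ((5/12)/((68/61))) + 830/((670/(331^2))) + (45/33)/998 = 10183357007143/75023652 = 135735.29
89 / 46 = 1.93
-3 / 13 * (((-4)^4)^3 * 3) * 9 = -104534961.23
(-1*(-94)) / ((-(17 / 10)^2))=-9400 / 289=-32.53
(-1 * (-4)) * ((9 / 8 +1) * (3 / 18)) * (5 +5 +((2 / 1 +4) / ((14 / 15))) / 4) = 5525 / 336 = 16.44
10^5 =100000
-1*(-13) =13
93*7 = 651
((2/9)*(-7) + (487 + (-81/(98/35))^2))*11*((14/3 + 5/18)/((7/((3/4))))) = 2283565471/296352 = 7705.58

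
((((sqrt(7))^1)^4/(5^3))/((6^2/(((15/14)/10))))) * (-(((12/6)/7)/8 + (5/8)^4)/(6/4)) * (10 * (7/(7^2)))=-5399/25804800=-0.00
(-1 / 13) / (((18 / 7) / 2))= -7 / 117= -0.06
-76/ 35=-2.17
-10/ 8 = -5/ 4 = -1.25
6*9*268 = 14472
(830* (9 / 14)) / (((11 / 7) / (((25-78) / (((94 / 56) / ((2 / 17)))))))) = -11085480 / 8789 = -1261.29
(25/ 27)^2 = 625/ 729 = 0.86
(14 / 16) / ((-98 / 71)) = -71 / 112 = -0.63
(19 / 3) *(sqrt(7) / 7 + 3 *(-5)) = -92.61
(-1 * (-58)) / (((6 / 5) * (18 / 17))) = 2465 / 54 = 45.65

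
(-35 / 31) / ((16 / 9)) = -315 / 496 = -0.64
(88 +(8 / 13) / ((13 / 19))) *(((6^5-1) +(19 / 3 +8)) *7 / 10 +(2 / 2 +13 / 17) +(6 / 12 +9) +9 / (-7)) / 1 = 48830927176 / 100555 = 485614.11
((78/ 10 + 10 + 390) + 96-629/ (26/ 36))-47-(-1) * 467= 52.88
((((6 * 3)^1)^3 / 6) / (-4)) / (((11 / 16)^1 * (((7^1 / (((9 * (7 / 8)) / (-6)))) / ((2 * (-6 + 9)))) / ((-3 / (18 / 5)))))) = -3645 / 11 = -331.36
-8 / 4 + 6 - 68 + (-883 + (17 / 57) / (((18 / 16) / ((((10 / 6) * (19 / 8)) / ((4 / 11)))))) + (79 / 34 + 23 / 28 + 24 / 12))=-18101449 / 19278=-938.97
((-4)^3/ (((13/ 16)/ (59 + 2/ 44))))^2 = 442342047744/ 20449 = 21631475.76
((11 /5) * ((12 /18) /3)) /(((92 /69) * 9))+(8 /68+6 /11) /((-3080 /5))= 77102 /1943865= 0.04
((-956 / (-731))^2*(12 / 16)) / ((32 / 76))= 3255897 / 1068722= 3.05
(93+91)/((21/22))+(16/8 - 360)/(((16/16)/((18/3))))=-41060/21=-1955.24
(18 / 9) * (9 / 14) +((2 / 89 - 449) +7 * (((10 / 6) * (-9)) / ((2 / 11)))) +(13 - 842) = -2310323 / 1246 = -1854.19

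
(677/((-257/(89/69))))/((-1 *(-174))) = -0.02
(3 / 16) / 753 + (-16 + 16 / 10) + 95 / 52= -3282011 / 261040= -12.57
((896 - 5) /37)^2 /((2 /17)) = 13495977 /2738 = 4929.14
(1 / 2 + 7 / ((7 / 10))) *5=105 / 2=52.50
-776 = -776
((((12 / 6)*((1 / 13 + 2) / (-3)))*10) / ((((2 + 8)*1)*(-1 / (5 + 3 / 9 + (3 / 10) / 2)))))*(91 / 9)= 2303 / 30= 76.77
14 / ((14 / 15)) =15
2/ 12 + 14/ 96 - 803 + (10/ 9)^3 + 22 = -9089939/ 11664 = -779.32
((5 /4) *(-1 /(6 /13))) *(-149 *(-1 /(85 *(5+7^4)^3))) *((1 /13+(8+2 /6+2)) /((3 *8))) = -30247 /204573574142208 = -0.00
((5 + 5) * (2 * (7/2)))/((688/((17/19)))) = 595/6536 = 0.09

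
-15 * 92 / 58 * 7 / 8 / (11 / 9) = -21735 / 1276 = -17.03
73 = 73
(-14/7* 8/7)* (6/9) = -32/21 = -1.52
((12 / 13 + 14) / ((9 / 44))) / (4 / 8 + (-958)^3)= -17072 / 205736991291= -0.00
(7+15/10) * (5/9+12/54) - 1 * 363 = -356.39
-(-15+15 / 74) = 1095 / 74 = 14.80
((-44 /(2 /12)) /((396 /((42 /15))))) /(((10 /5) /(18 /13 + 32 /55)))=-19684 /10725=-1.84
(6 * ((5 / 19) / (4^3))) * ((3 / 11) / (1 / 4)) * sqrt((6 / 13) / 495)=3 * sqrt(4290) / 239096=0.00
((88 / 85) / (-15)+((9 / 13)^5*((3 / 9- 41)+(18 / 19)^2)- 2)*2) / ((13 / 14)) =-39999920013536 / 2221659512475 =-18.00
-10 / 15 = -2 / 3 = -0.67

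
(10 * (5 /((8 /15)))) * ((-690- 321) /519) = -182.62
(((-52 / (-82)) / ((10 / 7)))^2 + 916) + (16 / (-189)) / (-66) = 240144676097 / 262109925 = 916.20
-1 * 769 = -769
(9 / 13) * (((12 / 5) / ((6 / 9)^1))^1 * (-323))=-52326 / 65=-805.02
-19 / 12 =-1.58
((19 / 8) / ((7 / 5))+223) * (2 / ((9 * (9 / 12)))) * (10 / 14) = 62915 / 1323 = 47.55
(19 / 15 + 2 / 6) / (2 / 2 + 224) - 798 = -897742 / 1125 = -797.99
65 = 65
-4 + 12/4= -1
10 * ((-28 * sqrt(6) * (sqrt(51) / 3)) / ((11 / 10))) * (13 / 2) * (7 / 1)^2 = -891800 * sqrt(34) / 11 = -472731.17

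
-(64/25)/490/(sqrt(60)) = -16*sqrt(15)/91875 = -0.00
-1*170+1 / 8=-1359 / 8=-169.88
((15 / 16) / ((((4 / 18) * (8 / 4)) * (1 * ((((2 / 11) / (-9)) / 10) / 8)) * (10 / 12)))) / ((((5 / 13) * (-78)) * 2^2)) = 2673 / 32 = 83.53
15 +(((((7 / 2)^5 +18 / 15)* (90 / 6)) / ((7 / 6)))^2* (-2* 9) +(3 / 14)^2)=-5171662614273 / 6272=-824563554.57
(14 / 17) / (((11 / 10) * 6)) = 70 / 561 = 0.12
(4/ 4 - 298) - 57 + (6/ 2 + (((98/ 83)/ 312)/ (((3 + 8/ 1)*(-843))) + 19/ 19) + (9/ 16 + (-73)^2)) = 2391520618577/ 480267216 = 4979.56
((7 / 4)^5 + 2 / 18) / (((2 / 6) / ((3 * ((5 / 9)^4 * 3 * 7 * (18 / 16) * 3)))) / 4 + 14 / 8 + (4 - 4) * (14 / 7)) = 666255625 / 70725888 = 9.42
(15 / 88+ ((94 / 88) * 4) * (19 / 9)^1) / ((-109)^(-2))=86481799 / 792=109194.19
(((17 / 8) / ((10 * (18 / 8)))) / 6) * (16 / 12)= 17 / 810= 0.02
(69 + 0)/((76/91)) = 82.62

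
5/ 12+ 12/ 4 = 41/ 12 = 3.42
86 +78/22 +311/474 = 470311/5214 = 90.20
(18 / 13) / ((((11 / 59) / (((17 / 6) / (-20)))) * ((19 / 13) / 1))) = -3009 / 4180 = -0.72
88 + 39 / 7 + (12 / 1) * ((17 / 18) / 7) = 1999 / 21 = 95.19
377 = 377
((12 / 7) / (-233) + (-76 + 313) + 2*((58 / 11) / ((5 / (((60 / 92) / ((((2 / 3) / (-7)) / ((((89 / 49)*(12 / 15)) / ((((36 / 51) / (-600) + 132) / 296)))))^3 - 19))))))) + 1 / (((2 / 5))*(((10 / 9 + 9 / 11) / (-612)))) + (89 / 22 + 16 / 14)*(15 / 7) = -221682343603139161266676986685121685 / 406757645938749807459314381475574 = -545.00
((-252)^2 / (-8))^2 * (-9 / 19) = -567106596 / 19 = -29847715.58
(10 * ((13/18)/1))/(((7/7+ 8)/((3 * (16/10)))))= 104/27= 3.85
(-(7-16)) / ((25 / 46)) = 16.56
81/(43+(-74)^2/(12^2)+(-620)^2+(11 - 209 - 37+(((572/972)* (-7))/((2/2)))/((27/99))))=236196/1120417373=0.00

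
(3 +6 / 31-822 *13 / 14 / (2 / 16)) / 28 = -217.97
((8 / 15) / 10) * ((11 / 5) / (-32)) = -11 / 3000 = -0.00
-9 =-9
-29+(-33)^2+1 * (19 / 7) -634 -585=-1094 / 7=-156.29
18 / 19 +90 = 1728 / 19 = 90.95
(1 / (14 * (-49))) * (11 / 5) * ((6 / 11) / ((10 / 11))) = -0.00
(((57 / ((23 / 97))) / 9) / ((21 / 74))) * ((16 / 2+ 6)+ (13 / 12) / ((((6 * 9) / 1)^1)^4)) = 97411758691411 / 73925568864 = 1317.70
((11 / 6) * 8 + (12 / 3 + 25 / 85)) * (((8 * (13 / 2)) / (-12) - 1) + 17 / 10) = -105403 / 1530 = -68.89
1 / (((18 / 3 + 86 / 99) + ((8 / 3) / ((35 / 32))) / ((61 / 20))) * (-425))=-42273 / 137764600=-0.00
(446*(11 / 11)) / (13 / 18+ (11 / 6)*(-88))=-2.78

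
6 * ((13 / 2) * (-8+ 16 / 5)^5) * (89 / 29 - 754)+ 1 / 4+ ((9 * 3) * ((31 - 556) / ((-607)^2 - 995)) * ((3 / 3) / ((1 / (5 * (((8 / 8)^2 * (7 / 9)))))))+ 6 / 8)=74622681.69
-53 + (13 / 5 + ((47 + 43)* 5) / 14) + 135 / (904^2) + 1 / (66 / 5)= -17160971467 / 943884480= -18.18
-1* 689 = -689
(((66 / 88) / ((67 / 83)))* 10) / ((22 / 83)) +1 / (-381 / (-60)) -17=6817773 / 374396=18.21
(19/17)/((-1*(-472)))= 19/8024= 0.00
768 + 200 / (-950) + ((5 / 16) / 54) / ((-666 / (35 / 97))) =814245671939 / 1060506432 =767.79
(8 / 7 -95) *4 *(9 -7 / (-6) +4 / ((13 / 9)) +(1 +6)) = -7484.51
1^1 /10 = 1 /10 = 0.10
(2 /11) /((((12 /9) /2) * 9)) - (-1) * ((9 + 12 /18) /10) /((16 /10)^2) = 1723 /4224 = 0.41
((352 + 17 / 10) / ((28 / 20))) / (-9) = -393 / 14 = -28.07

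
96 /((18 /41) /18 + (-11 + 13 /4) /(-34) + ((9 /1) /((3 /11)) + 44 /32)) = 2.77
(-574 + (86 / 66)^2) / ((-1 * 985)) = 623237 / 1072665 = 0.58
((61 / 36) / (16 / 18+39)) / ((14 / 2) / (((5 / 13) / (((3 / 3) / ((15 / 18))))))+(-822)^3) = -1525 / 19939298919144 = -0.00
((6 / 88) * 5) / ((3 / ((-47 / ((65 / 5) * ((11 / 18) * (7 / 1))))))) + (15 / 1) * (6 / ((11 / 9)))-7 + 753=18047917 / 22022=819.54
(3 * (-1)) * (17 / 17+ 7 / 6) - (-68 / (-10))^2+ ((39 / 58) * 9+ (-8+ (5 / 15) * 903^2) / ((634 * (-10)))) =-82330807 / 919300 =-89.56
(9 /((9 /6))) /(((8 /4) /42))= 126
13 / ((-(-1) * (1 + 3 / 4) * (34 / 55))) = 1430 / 119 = 12.02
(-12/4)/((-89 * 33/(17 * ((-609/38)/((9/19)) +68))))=3485/5874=0.59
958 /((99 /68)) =65144 /99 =658.02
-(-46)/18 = 23/9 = 2.56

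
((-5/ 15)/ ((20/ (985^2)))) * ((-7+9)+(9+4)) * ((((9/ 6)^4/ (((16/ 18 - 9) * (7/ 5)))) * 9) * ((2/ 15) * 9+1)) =70022108475/ 32704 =2141086.98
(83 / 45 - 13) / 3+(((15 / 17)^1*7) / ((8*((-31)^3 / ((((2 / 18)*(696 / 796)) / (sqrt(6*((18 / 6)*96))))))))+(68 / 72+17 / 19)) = -9641 / 5130 - 1015*sqrt(3) / 29025490464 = -1.88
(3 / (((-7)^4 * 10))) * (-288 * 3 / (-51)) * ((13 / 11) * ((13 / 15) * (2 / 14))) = 24336 / 78572725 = 0.00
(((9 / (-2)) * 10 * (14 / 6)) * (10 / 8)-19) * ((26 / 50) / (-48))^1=7813 / 4800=1.63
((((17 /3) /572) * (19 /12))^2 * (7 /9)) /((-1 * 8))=-730303 /30530193408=-0.00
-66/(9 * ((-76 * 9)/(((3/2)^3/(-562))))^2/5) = -165/58378078208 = -0.00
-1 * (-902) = 902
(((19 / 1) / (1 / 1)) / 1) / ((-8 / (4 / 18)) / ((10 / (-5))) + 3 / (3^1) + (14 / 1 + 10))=19 / 43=0.44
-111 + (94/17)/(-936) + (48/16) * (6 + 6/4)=-704153/7956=-88.51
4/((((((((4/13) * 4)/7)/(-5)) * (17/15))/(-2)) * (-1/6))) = -1204.41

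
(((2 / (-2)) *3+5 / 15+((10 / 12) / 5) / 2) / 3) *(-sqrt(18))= 31 *sqrt(2) / 12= 3.65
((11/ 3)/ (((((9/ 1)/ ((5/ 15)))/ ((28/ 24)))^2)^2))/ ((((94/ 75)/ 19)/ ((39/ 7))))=23298275/ 21580756128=0.00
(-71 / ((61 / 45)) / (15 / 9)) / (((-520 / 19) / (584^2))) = 391623.04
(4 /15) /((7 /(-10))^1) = -8 /21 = -0.38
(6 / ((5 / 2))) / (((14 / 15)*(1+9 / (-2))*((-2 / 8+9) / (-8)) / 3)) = 3456 / 1715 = 2.02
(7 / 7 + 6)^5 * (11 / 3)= 184877 / 3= 61625.67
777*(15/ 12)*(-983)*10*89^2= -151249712775/ 2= -75624856387.50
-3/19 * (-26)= 78/19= 4.11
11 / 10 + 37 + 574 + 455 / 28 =12567 / 20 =628.35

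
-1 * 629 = -629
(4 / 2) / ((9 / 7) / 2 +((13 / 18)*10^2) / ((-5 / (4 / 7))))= -36 / 137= -0.26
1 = 1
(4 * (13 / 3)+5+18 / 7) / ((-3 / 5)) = -2615 / 63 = -41.51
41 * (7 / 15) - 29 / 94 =26543 / 1410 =18.82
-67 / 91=-0.74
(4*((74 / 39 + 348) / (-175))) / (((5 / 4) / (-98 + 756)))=-20523584 / 4875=-4209.97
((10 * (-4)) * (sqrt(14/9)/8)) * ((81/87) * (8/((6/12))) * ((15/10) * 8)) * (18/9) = -17280 * sqrt(14)/29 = -2229.51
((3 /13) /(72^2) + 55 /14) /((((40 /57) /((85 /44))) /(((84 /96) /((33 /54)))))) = 199538741 /12886016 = 15.48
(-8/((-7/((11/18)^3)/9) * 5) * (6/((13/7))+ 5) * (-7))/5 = -142417/26325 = -5.41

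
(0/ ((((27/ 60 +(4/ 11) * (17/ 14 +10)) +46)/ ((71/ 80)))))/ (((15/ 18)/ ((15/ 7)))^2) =0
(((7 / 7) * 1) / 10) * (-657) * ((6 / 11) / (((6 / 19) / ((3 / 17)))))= -37449 / 1870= -20.03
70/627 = 0.11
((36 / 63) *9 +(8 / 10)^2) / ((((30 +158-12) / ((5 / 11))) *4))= 23 / 6160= 0.00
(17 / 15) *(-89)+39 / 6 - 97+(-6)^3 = -12221 / 30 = -407.37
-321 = -321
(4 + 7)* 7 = 77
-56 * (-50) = 2800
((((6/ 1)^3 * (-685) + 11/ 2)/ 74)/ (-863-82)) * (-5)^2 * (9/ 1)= 1479545/ 3108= 476.04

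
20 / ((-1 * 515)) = -4 / 103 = -0.04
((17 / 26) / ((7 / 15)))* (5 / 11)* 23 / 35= 5865 / 14014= 0.42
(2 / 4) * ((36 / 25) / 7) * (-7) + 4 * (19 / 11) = 1702 / 275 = 6.19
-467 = -467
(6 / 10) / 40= 3 / 200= 0.02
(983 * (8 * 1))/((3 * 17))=7864/51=154.20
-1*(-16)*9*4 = 576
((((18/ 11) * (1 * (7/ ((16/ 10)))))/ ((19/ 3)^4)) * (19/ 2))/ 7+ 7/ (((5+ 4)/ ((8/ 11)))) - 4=-18623675/ 5432328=-3.43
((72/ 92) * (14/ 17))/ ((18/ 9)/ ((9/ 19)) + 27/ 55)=124740/ 912203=0.14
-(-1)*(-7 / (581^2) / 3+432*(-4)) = -249988033 / 144669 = -1728.00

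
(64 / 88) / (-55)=-8 / 605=-0.01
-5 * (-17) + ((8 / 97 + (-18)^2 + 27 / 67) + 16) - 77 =2264807 / 6499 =348.49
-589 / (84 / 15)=-2945 / 28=-105.18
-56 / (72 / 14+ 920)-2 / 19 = -5100 / 30761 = -0.17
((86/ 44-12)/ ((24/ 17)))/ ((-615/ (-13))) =-48841/ 324720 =-0.15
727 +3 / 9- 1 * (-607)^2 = -1103165 / 3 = -367721.67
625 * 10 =6250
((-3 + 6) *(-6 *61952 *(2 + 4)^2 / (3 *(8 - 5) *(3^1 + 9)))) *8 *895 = -2661457920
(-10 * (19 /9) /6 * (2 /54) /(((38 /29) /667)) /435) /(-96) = 667 /419904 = 0.00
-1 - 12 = -13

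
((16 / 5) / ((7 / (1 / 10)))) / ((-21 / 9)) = -24 / 1225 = -0.02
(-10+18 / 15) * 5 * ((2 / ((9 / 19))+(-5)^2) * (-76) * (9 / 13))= 879472 / 13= 67651.69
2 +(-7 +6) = 1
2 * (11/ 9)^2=242/ 81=2.99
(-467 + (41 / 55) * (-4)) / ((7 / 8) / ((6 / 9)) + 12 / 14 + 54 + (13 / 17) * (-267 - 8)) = 49216496 / 16139915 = 3.05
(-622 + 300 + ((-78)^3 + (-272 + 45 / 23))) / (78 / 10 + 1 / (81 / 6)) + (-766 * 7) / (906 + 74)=-103281921817 / 1711430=-60348.32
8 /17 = 0.47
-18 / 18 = -1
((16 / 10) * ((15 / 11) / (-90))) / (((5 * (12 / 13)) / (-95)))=247 / 495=0.50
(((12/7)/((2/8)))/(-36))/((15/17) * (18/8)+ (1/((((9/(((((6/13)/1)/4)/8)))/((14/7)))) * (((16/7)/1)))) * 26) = -4352/46193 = -0.09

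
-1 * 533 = -533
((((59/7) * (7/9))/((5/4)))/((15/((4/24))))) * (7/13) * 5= 826/5265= 0.16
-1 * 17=-17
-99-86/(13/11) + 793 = 8076/13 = 621.23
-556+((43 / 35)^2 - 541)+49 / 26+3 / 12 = -69646777 / 63700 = -1093.36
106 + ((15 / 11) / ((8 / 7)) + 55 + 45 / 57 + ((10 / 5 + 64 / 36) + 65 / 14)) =18054937 / 105336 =171.40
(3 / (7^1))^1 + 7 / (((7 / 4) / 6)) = 171 / 7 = 24.43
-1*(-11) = 11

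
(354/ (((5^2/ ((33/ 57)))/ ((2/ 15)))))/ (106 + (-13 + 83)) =59/ 9500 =0.01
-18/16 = -9/8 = -1.12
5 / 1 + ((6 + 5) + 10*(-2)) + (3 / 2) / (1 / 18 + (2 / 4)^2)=10 / 11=0.91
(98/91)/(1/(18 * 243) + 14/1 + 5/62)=949158/12410333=0.08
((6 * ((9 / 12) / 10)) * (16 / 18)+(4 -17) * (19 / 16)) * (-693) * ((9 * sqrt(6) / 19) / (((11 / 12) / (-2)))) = -2046303 * sqrt(6) / 190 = -26381.04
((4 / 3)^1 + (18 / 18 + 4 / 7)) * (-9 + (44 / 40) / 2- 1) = -27.45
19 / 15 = 1.27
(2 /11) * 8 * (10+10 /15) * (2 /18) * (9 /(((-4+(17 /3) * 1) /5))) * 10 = 5120 /11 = 465.45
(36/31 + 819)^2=646430625/961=672664.54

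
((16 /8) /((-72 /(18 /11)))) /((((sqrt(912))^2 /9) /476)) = -357 /1672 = -0.21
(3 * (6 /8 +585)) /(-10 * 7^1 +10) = -2343 /80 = -29.29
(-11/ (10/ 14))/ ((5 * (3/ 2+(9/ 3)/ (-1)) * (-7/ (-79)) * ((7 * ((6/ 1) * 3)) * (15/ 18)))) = 1738/ 7875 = 0.22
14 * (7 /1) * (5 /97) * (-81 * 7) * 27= -7501410 /97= -77334.12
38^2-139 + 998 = 2303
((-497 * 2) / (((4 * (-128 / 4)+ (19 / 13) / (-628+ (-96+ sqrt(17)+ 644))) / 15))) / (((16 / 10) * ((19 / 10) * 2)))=6434448520500 / 335899519691-2422875 * sqrt(17) / 70715688356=19.16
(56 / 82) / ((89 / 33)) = 924 / 3649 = 0.25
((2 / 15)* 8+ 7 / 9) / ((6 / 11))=913 / 270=3.38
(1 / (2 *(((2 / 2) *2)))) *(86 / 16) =43 / 32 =1.34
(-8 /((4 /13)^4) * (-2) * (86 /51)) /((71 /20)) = 847.92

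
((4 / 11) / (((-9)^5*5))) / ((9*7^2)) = -4 / 1432233495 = -0.00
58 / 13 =4.46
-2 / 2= -1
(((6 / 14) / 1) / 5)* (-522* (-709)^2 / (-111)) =262399482 / 1295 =202625.08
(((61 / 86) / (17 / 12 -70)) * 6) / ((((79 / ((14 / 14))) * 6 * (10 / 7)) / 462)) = -591822 / 13978655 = -0.04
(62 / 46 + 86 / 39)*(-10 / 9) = -31870 / 8073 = -3.95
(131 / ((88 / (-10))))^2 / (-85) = -85805 / 32912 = -2.61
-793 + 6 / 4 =-1583 / 2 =-791.50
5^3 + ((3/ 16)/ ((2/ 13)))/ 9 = 12013/ 96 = 125.14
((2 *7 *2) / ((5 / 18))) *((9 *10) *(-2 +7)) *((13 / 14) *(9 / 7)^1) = 379080 / 7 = 54154.29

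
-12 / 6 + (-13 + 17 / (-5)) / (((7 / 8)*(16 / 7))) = -51 / 5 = -10.20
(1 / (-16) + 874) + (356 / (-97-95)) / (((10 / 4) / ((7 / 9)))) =1886459 / 2160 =873.36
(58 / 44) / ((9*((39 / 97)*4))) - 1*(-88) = 2720957 / 30888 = 88.09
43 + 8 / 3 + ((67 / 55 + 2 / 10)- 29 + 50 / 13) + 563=1254677 / 2145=584.93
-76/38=-2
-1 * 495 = -495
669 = 669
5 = 5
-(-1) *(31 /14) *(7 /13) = 31 /26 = 1.19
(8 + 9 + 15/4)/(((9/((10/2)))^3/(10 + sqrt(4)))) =10375/243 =42.70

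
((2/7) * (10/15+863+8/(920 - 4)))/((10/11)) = 1305359/4809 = 271.44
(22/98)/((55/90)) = 0.37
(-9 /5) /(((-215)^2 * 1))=-9 /231125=-0.00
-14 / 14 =-1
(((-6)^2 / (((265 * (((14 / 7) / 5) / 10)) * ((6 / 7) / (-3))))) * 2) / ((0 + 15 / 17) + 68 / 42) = -9.50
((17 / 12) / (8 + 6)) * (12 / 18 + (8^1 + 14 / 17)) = 121 / 126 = 0.96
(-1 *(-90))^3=729000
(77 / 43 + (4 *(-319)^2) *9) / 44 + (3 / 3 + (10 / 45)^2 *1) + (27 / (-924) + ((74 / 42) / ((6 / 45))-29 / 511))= 83273.22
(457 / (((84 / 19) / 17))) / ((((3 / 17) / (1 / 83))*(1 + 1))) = 2509387 / 41832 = 59.99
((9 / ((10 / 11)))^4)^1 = 96059601 / 10000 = 9605.96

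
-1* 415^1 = -415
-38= -38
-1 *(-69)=69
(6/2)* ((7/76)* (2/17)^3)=42/93347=0.00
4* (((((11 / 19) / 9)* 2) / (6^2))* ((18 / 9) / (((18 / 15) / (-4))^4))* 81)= 440000 / 1539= 285.90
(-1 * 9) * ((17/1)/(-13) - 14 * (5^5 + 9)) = 5133645/13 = 394895.77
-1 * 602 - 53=-655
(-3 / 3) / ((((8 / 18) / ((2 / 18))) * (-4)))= 1 / 16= 0.06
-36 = -36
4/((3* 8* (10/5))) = 1/12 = 0.08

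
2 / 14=1 / 7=0.14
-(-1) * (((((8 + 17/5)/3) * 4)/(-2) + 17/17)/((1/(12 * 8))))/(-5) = 3168/25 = 126.72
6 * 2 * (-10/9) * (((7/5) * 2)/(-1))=112/3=37.33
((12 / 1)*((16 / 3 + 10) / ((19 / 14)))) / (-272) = -161 / 323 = -0.50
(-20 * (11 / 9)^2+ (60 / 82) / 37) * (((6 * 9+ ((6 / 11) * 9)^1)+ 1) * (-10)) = 24176798900 / 1351647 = 17886.92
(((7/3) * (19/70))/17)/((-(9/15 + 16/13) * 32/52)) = -3211/97104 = -0.03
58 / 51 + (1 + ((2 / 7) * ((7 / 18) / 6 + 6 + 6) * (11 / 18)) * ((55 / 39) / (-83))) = 786823889 / 374417316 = 2.10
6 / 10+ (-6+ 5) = -2 / 5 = -0.40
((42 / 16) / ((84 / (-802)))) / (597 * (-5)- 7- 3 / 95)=38095 / 4547888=0.01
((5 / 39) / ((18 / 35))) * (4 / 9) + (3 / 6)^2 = 4559 / 12636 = 0.36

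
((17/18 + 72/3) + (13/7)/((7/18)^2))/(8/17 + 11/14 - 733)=-3906991/76802355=-0.05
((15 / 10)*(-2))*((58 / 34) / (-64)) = 87 / 1088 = 0.08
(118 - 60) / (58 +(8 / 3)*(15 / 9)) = 261 / 281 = 0.93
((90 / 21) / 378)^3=125 / 85766121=0.00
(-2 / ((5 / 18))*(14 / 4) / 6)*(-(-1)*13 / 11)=-273 / 55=-4.96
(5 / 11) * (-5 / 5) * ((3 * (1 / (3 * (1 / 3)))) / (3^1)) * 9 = -4.09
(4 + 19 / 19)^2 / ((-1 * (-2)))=25 / 2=12.50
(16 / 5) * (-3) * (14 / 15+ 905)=-217424 / 25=-8696.96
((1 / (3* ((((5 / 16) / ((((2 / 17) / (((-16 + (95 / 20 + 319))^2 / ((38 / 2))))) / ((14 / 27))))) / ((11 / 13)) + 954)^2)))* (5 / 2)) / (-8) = -0.00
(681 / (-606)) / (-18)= 227 / 3636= 0.06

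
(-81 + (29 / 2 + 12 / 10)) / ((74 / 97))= -63341 / 740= -85.60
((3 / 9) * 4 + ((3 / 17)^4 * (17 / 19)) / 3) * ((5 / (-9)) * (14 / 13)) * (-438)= 3816853180 / 10921599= 349.48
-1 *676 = -676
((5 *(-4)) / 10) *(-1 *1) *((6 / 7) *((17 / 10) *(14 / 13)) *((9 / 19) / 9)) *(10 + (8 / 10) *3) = 12648 / 6175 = 2.05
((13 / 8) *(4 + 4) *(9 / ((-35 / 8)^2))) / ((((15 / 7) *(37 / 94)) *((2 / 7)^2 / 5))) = 410592 / 925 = 443.88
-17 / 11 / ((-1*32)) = 17 / 352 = 0.05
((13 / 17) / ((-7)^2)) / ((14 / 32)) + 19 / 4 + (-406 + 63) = -7888511 / 23324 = -338.21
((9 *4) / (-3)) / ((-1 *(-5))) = -12 / 5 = -2.40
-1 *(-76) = 76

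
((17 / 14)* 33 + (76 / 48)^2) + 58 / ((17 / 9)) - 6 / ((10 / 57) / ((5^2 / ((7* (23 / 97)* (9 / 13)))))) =-264374783 / 394128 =-670.78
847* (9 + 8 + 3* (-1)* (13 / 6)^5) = -277162963 / 2592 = -106930.16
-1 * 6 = -6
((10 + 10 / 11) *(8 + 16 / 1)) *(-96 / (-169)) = 276480 / 1859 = 148.73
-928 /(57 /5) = -4640 /57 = -81.40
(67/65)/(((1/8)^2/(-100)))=-85760/13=-6596.92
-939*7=-6573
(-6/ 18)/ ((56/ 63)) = -3/ 8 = -0.38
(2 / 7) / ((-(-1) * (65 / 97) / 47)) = 9118 / 455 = 20.04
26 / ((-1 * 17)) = -26 / 17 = -1.53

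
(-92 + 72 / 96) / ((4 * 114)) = -0.20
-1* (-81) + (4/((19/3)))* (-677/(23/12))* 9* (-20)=17583237/437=40236.24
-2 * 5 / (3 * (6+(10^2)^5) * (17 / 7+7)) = -35 / 990000000594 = -0.00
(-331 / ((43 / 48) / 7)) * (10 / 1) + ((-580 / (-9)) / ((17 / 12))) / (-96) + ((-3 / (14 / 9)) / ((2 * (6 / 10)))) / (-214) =-1019619980165 / 39421368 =-25864.65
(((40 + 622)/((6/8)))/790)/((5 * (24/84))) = 4634/5925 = 0.78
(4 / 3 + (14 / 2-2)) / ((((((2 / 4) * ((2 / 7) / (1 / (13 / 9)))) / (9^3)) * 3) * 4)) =1864.56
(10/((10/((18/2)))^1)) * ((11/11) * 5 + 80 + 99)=1656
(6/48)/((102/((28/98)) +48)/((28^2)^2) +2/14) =76832/88213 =0.87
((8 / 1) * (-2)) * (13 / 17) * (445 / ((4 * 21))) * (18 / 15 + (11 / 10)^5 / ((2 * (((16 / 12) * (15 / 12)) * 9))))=-621648001 / 7650000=-81.26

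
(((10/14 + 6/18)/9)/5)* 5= 22/189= 0.12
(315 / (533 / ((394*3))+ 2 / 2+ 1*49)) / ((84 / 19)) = 168435 / 119266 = 1.41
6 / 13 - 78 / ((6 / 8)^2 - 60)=7310 / 4121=1.77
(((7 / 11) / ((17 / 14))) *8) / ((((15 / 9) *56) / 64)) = 2688 / 935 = 2.87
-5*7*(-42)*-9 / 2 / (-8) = 6615 / 8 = 826.88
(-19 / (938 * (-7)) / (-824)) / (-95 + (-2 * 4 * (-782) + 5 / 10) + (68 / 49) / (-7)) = -133 / 233345058824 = -0.00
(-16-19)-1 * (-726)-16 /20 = 3451 /5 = 690.20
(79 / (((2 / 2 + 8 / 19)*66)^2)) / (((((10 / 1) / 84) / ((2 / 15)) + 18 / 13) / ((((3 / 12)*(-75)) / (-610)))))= 12976145 / 107055382104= 0.00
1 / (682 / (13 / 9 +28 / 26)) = 295 / 79794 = 0.00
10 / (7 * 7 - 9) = 1 / 4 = 0.25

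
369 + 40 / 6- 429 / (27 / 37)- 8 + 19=-1811 / 9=-201.22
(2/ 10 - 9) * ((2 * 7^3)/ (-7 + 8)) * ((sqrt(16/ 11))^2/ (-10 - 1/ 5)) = 43904/ 51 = 860.86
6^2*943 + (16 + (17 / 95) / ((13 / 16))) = 41945812 / 1235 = 33964.22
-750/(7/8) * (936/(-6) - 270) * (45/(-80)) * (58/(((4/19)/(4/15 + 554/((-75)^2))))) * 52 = -37605921912/35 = -1074454911.77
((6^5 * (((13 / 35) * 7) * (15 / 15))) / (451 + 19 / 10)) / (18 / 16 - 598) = -1617408 / 21625975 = -0.07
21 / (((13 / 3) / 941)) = 59283 / 13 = 4560.23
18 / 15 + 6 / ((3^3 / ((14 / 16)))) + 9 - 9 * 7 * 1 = -9469 / 180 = -52.61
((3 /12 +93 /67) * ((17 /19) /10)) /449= 7463 /22863080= 0.00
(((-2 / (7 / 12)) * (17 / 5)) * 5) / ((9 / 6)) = -272 / 7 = -38.86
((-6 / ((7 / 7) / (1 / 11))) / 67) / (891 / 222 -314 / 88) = -888 / 48575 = -0.02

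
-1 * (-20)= 20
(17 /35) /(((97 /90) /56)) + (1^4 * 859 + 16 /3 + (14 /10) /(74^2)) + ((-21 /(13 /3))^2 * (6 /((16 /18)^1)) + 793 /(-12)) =440766832011 /448840340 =982.01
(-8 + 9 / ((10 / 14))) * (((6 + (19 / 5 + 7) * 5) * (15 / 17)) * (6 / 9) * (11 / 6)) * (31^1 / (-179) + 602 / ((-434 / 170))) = -6625822060 / 94333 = -70238.64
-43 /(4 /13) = -559 /4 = -139.75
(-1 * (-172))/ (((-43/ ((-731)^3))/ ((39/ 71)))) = 60936390996/ 71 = 858259028.11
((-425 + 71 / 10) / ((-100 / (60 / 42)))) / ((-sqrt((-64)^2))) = -597 / 6400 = -0.09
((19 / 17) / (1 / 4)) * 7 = 532 / 17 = 31.29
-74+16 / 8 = -72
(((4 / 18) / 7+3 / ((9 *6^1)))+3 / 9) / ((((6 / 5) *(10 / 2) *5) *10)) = 53 / 37800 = 0.00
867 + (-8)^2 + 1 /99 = 92170 /99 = 931.01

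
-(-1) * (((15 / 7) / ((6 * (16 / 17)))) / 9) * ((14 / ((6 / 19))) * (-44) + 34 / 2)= -493085 / 6048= -81.53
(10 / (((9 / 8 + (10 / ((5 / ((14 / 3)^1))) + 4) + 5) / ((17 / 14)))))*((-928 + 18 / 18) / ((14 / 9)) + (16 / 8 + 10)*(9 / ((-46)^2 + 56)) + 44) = -1426430220 / 4141823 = -344.40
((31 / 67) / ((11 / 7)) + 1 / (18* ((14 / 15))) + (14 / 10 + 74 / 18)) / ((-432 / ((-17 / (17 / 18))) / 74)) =201517651 / 11143440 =18.08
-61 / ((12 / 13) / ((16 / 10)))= -1586 / 15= -105.73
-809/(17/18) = -14562/17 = -856.59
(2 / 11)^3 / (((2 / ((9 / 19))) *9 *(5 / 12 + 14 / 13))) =0.00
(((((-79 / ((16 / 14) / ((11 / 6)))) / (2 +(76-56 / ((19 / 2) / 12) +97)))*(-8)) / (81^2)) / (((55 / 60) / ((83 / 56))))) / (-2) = -124583 / 103978728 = -0.00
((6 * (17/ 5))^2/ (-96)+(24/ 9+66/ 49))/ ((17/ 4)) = -9449/ 124950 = -0.08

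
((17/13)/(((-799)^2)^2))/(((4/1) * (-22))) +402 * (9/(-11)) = -9020697048516817/27426110429432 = -328.91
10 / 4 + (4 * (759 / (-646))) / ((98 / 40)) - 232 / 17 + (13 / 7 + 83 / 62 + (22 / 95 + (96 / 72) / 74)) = -2619519244 / 272303535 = -9.62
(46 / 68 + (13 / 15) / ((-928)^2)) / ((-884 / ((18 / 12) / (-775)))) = 148554461 / 100299516928000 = 0.00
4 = 4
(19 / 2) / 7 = 19 / 14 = 1.36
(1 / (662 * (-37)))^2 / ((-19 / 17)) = -17 / 11399164684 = -0.00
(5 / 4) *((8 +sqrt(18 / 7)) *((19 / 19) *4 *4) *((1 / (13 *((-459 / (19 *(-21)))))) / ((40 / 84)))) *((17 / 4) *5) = 665 *sqrt(14) / 26 +18620 / 39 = 573.14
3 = 3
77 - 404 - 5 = -332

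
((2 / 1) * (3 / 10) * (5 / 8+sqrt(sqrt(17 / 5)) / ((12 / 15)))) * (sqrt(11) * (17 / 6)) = 17 * sqrt(11) * (5+2 * 17^(1 / 4) * 5^(3 / 4)) / 80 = 13.09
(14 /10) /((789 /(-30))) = -14 /263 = -0.05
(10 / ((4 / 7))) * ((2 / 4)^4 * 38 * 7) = 4655 / 16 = 290.94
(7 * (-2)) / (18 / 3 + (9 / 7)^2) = -686 / 375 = -1.83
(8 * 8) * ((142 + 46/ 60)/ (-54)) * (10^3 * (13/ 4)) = -44543200/ 81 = -549916.05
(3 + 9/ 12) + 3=27/ 4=6.75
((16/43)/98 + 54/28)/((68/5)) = 0.14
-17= -17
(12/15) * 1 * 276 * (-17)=-18768/5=-3753.60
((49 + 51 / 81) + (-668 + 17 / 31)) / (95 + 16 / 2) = -517117 / 86211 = -6.00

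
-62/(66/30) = -310/11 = -28.18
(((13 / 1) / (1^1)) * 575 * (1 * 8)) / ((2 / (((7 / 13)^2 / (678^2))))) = 28175 / 1493973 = 0.02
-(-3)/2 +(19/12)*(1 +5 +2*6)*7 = 201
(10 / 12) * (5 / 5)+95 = 575 / 6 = 95.83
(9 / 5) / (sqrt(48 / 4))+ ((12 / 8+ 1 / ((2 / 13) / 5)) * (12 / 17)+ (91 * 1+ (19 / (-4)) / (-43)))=3 * sqrt(3) / 10+ 19799 / 172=115.63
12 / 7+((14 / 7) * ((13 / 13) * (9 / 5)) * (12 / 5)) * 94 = 142428 / 175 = 813.87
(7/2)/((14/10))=5/2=2.50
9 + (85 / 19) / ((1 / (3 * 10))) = 2721 / 19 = 143.21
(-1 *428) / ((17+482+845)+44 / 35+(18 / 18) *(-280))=-0.40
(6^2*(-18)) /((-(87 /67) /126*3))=607824 /29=20959.45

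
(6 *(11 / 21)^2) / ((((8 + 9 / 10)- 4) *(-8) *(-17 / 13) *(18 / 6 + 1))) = 7865 / 979608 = 0.01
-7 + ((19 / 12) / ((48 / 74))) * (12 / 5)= -137 / 120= -1.14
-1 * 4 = -4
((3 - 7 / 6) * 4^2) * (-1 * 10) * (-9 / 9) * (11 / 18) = 4840 / 27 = 179.26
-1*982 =-982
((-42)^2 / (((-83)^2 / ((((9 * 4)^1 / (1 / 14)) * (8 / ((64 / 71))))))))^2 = 62257970298384 / 47458321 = 1311845.19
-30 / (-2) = 15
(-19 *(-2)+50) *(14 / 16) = 77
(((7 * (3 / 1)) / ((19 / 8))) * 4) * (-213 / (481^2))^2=30487968 / 1017030334099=0.00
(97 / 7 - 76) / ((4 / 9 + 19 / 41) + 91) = -160515 / 237398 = -0.68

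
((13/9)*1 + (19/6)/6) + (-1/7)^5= 1193261/605052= 1.97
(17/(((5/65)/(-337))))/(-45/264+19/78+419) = -255605064/1438259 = -177.72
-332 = -332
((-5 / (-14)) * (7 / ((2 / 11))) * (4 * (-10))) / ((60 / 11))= -605 / 6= -100.83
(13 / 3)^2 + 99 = 1060 / 9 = 117.78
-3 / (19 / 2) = -6 / 19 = -0.32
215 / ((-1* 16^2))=-215 / 256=-0.84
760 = 760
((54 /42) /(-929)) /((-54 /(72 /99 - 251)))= -2753 /429198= -0.01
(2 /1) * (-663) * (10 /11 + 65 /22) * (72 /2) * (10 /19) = -97070.81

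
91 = 91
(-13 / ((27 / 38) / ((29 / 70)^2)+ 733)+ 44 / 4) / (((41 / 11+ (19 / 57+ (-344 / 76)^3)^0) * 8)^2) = 1956548825 / 254798071424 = 0.01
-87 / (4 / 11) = -957 / 4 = -239.25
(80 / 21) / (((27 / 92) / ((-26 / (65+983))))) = -23920 / 74277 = -0.32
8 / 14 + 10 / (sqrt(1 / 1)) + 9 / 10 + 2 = 13.47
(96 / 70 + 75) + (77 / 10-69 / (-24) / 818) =3851305 / 45808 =84.07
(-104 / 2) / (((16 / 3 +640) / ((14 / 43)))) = -273 / 10406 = -0.03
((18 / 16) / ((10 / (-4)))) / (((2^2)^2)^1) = -9 / 320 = -0.03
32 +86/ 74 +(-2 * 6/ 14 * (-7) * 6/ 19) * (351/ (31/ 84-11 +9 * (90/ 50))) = 250892547/ 1644317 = 152.58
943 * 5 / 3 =4715 / 3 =1571.67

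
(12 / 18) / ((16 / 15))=5 / 8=0.62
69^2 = 4761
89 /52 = 1.71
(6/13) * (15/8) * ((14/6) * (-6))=-315/26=-12.12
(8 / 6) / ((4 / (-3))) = -1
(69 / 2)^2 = 4761 / 4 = 1190.25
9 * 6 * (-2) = -108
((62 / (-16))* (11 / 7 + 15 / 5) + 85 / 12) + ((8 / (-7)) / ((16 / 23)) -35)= -47.27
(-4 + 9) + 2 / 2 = 6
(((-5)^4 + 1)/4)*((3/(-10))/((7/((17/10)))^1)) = -15963/1400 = -11.40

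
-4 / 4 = -1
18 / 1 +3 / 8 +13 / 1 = 251 / 8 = 31.38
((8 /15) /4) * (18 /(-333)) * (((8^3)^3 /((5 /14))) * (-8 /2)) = 10834151.74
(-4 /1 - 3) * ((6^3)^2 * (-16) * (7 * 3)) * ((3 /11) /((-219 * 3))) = -36578304 /803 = -45552.06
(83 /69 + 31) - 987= -65881 /69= -954.80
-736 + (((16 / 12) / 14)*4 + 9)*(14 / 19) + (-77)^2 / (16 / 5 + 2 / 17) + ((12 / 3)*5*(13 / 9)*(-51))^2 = 34909017049 / 16074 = 2171769.13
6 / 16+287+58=2763 / 8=345.38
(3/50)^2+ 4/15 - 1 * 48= -357973/7500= -47.73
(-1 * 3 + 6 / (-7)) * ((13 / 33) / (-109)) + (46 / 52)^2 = 4518989 / 5673668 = 0.80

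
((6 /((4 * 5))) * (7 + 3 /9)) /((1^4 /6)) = 13.20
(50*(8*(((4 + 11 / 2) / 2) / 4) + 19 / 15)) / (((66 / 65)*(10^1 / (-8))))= -41990 / 99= -424.14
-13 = -13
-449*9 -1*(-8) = -4033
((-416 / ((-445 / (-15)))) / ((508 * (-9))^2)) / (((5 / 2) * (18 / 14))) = -364 / 1744109415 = -0.00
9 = 9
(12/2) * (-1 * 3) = -18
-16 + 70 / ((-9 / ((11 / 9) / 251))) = -326066 / 20331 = -16.04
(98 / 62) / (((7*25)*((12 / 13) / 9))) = 273 / 3100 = 0.09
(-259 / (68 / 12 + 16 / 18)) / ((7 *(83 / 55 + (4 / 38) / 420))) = -2923074 / 781691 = -3.74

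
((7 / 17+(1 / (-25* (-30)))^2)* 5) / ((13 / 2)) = 3937517 / 12431250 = 0.32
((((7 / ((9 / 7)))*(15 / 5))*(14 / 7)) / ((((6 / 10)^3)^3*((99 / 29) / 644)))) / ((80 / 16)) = 714940625000 / 5845851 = 122298.81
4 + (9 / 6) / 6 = 4.25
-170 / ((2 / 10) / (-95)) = 80750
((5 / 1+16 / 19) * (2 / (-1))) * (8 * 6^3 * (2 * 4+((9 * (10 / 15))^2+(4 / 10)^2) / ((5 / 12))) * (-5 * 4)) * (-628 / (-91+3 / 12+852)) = -15222995877888 / 482125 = -31574790.52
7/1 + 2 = 9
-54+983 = 929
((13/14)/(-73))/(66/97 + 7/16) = -10088/886585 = -0.01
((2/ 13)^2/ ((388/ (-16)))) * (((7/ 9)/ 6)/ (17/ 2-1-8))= 112/ 442611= 0.00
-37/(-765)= 37/765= 0.05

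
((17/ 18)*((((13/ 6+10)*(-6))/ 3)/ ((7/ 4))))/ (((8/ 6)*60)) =-1241/ 7560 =-0.16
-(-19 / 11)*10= 190 / 11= 17.27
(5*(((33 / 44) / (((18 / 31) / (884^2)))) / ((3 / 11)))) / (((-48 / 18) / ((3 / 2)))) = -83273905 / 8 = -10409238.12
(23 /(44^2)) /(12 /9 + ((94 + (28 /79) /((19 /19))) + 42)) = 0.00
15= 15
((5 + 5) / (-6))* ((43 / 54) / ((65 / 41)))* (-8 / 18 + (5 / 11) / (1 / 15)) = -1112453 / 208494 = -5.34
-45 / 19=-2.37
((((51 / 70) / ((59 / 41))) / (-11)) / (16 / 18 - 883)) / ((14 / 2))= 1107 / 148510670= 0.00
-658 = -658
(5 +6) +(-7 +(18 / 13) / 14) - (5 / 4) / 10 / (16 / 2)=23781 / 5824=4.08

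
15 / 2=7.50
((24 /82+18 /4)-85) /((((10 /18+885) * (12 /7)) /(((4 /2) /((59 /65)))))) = -1795521 /15423544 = -0.12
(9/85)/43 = 9/3655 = 0.00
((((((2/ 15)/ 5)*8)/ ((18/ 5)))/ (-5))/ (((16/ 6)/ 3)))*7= -7/ 75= -0.09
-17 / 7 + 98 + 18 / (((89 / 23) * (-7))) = 59127 / 623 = 94.91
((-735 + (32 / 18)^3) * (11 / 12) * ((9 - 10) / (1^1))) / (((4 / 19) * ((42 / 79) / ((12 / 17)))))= 8779212409 / 2082024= 4216.67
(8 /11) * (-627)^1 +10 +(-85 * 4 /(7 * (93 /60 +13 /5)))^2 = -104312206 /337561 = -309.02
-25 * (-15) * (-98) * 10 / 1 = -367500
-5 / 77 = -0.06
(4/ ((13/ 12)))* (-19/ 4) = -228/ 13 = -17.54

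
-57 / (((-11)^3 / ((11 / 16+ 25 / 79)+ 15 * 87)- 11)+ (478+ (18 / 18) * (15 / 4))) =-376379892 / 3101706151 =-0.12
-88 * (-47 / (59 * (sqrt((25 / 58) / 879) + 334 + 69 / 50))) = 88398434137200 / 422915119920059 - 25850000 * sqrt(50982) / 422915119920059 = 0.21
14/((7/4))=8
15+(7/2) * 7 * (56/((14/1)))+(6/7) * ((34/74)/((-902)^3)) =113.00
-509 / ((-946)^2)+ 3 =2684239 / 894916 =3.00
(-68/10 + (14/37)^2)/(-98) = 22783/335405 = 0.07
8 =8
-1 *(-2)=2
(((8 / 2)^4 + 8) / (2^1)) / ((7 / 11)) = 1452 / 7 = 207.43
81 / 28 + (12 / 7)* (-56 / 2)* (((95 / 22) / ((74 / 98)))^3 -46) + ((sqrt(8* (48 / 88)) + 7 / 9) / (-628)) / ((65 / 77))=-293271762742847716 / 43344778321845 -7* sqrt(33) / 10205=-6766.03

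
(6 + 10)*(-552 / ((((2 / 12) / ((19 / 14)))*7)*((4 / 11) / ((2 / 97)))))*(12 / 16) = -2076624 / 4753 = -436.91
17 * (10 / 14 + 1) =204 / 7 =29.14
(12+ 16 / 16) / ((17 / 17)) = 13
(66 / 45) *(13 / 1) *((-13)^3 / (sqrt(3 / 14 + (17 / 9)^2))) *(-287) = 541002462 *sqrt(60046) / 21445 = 6181804.01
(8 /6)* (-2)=-8 /3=-2.67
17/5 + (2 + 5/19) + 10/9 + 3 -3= 5792/855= 6.77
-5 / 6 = -0.83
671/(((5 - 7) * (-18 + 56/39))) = 26169/1292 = 20.25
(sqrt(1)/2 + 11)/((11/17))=391/22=17.77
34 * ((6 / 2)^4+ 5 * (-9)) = 1224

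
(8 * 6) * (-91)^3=-36171408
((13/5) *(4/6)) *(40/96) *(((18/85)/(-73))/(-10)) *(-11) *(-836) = 59774/31025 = 1.93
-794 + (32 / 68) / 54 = -364442 / 459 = -793.99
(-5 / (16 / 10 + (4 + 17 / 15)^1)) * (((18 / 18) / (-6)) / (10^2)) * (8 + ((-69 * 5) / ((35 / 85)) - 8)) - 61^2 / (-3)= 21028381 / 16968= 1239.30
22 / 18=11 / 9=1.22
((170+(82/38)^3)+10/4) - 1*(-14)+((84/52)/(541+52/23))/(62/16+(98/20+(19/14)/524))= 95924079448785/488042556118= 196.55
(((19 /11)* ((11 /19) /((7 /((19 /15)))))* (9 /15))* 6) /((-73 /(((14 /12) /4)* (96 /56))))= -57 /12775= -0.00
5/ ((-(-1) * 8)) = 5/ 8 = 0.62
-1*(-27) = 27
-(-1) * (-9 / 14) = -9 / 14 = -0.64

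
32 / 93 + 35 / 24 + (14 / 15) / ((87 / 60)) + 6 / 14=434167 / 151032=2.87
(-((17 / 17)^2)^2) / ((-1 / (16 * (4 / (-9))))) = -64 / 9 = -7.11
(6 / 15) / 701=2 / 3505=0.00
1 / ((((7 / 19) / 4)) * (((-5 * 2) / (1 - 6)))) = 38 / 7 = 5.43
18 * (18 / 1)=324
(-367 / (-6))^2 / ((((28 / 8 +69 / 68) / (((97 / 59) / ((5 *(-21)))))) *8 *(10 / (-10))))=1.62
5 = 5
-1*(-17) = 17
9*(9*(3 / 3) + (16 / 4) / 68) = 1386 / 17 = 81.53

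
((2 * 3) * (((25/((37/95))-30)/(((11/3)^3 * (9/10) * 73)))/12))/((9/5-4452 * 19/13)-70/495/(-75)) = -658125/811099930861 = -0.00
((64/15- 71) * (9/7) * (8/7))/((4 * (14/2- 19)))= 143/70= 2.04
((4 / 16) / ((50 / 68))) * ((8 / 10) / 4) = 17 / 250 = 0.07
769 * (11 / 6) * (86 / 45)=363737 / 135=2694.35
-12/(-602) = 6/301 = 0.02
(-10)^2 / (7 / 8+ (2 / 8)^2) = 320 / 3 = 106.67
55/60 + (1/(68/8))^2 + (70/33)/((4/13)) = 298487/38148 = 7.82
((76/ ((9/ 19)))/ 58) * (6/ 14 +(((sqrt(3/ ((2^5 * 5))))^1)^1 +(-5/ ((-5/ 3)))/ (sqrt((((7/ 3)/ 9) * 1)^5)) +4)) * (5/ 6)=361 * sqrt(30)/ 6264 +55955/ 5481 +438615 * sqrt(21)/ 9947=212.59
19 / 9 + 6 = 73 / 9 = 8.11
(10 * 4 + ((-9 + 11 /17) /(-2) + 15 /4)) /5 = 3259 /340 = 9.59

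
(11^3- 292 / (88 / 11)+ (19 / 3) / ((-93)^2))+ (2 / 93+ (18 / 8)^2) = 539525203 / 415152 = 1299.58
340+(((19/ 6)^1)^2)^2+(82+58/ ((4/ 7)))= 808777/ 1296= 624.06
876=876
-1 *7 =-7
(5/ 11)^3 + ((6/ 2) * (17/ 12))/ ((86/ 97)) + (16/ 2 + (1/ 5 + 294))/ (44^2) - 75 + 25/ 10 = -308858507/ 4578640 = -67.46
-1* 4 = -4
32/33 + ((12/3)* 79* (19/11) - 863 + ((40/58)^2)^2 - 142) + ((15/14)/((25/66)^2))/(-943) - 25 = -9301805464647032/19258642759125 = -482.99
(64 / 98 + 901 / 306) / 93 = 3173 / 82026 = 0.04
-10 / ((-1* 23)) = 10 / 23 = 0.43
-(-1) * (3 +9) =12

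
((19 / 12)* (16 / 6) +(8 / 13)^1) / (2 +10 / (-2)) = -566 / 351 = -1.61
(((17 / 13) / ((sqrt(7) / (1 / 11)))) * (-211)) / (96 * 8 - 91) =-3587 * sqrt(7) / 677677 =-0.01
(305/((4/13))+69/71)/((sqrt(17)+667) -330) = 2.91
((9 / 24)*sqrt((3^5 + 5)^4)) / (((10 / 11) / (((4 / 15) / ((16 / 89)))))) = 940819 / 25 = 37632.76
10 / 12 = 5 / 6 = 0.83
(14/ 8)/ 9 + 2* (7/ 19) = 637/ 684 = 0.93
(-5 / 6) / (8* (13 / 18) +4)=-15 / 176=-0.09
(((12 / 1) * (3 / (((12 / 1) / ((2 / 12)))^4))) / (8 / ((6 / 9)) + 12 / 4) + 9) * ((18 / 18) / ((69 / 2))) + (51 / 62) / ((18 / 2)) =183418937 / 520680960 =0.35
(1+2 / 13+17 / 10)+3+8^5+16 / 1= 4262681 / 130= 32789.85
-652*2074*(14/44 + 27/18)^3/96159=-84.52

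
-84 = -84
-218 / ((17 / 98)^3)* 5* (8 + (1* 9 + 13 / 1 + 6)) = -36932374080 / 4913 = -7517275.41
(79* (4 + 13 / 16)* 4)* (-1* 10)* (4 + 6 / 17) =-66197.35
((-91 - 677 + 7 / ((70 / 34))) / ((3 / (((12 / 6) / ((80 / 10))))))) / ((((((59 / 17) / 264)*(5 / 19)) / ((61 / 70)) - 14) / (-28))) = -3314281036 / 26000585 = -127.47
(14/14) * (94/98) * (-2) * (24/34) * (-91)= 123.23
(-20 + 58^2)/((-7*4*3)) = -836/21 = -39.81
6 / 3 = 2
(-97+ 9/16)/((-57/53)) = 81779/912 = 89.67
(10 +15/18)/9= 65/54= 1.20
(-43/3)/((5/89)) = -3827/15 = -255.13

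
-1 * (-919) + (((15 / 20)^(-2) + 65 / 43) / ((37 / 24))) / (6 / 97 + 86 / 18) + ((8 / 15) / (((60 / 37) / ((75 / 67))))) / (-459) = 570202429691221 / 620162691525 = 919.44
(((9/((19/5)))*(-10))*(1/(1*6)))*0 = 0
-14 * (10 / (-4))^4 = -4375 / 8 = -546.88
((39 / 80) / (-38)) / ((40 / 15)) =-117 / 24320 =-0.00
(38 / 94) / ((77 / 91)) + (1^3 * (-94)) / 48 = -18371 / 12408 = -1.48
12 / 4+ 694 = 697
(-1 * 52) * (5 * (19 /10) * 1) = -494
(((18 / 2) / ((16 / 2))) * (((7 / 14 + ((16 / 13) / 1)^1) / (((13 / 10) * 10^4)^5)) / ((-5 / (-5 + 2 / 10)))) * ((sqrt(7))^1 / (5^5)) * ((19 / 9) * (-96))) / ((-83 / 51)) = 78489 * sqrt(7) / 391235495117187500000000000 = 0.00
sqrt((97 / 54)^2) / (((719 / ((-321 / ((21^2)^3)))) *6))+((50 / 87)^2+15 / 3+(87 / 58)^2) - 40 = -90791141866840561 / 2800492503128586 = -32.42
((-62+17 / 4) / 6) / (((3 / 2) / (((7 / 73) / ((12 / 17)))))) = -9163 / 10512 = -0.87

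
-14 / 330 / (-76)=7 / 12540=0.00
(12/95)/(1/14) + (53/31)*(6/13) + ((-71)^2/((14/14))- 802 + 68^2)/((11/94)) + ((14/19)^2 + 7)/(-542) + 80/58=75742.29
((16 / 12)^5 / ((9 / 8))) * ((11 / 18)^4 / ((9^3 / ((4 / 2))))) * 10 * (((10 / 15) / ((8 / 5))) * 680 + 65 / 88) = 127767481600 / 31381059609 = 4.07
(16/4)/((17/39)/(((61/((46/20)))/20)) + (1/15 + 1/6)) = 31720/4457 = 7.12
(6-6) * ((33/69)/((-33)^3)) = 0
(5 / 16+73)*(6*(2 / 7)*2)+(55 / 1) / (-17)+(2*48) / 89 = 5278565 / 21182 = 249.20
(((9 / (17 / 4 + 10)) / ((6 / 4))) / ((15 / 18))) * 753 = 36144 / 95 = 380.46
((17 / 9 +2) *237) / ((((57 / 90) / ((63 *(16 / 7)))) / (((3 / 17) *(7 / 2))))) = 41806800 / 323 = 129432.82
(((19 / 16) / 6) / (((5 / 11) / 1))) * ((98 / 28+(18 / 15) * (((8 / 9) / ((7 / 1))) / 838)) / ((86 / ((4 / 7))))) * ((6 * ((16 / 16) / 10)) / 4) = 64368029 / 42375984000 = 0.00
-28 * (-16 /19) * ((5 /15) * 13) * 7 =40768 /57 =715.23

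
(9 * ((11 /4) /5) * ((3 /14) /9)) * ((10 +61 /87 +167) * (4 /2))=8503 /203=41.89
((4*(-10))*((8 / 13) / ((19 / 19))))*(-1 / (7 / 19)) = 6080 / 91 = 66.81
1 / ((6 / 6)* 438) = 1 / 438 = 0.00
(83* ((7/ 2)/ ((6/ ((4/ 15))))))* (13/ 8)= 7553/ 360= 20.98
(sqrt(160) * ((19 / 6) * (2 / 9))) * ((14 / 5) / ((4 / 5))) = 266 * sqrt(10) / 27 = 31.15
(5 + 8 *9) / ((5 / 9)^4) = 505197 / 625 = 808.32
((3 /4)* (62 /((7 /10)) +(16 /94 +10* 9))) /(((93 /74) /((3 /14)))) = 22.86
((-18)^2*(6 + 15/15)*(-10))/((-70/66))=21384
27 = 27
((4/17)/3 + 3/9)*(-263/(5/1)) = -1841/85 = -21.66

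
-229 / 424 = -0.54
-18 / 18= -1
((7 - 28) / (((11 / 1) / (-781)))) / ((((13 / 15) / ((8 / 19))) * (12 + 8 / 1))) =8946 / 247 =36.22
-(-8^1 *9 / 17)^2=-5184 / 289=-17.94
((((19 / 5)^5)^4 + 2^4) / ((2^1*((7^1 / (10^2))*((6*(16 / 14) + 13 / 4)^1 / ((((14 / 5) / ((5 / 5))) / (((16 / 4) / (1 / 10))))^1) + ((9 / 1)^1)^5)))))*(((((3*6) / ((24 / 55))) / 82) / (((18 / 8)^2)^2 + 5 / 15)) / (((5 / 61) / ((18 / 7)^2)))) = 1176798324945031728883582475491776 / 15829042059581756591796875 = 74344254.09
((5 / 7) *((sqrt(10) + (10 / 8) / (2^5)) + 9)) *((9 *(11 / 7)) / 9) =55 *sqrt(10) / 49 + 63635 / 6272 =13.70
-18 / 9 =-2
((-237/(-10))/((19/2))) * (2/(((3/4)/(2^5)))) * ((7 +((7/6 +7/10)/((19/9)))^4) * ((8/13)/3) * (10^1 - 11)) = -100301576947712/301774565625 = -332.37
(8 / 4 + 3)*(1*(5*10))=250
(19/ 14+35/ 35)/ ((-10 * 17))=-0.01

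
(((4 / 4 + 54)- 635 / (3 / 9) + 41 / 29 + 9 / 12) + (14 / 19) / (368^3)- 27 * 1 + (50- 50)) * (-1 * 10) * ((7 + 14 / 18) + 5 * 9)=989496.89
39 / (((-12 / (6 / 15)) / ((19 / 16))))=-1.54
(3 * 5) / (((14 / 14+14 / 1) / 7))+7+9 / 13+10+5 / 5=334 / 13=25.69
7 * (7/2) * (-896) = -21952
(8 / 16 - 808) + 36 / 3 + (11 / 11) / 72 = -57275 / 72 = -795.49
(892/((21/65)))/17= 57980/357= 162.41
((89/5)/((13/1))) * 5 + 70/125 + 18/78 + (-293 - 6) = -94693/325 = -291.36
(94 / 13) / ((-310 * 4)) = -0.01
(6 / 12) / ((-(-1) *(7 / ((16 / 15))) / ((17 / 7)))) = 136 / 735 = 0.19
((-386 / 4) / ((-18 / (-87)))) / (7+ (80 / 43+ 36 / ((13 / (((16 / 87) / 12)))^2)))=-102618985677 / 1949452372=-52.64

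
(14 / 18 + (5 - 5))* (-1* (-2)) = 14 / 9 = 1.56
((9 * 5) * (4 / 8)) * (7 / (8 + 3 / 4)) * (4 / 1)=72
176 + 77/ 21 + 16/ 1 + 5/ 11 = 196.12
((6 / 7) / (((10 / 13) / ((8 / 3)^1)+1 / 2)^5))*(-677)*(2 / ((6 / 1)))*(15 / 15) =-634.77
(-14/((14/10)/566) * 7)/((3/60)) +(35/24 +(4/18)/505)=-28811610959/36360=-792398.54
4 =4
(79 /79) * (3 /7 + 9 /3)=24 /7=3.43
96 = 96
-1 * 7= -7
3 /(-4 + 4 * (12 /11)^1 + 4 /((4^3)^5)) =2952790016 /357913945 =8.25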